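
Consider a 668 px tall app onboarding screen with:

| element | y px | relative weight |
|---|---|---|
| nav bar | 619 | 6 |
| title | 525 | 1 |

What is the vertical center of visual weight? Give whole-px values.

Weights sum to 6 + 1 = 7.
y-moment: 6·619 + 1·525 = 4239; centroid 4239/7 ≈ 605.57.

y ≈ 606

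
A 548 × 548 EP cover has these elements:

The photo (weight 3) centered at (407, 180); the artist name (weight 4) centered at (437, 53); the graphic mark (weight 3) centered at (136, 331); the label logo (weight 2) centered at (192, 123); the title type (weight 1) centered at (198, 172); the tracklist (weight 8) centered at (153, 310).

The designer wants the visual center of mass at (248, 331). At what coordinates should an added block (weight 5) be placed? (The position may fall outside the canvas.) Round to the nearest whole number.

After adding the added block, total weight = 3 + 4 + 3 + 2 + 1 + 8 + 5 = 26.
Along x: (5183 + 5·x) / 26 = 248 (existing moment 3·407 + 4·437 + 3·136 + 2·192 + 1·198 + 8·153 = 5183) ⇒ x = (6448 − 5183) / 5 ≈ 253.00.
Along y: (4643 + 5·y) / 26 = 331 (existing moment 3·180 + 4·53 + 3·331 + 2·123 + 1·172 + 8·310 = 4643) ⇒ y = (8606 − 4643) / 5 ≈ 792.60.

(253, 793)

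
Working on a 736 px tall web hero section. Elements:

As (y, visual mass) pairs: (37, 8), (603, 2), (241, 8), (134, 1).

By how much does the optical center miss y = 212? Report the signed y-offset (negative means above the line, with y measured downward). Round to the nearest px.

Σw = 8 + 2 + 8 + 1 = 19.
y-moment: 8·37 + 2·603 + 8·241 + 1·134 = 3564; centroid 3564/19 ≈ 187.58.
Against y = 212, that's 187.58 − 212 = -24.42.

≈ -24 px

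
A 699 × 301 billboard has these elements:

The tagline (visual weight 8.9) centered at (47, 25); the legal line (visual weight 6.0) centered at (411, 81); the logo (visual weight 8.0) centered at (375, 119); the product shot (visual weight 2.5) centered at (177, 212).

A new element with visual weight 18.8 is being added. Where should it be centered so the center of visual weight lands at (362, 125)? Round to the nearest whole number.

New total weight: (8.9 + 6.0 + 8.0 + 2.5) + 18.8 = 44.2.
Along x: (6326.8 + 18.8·x) / 44.2 = 362 (existing moment 8.9·47 + 6.0·411 + 8.0·375 + 2.5·177 = 6326.8) ⇒ x = (16000.4 − 6326.8) / 18.8 ≈ 514.55.
Along y: (2190.5 + 18.8·y) / 44.2 = 125 (existing moment 8.9·25 + 6.0·81 + 8.0·119 + 2.5·212 = 2190.5) ⇒ y = (5525.0 − 2190.5) / 18.8 ≈ 177.37.

(515, 177)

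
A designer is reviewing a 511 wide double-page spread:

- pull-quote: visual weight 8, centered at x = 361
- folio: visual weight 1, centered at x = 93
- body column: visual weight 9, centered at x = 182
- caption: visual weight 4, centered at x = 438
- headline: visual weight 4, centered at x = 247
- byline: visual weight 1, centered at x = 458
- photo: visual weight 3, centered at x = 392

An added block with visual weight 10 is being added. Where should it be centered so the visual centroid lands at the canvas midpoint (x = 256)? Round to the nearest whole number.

New total weight: (8 + 1 + 9 + 4 + 4 + 1 + 3) + 10 = 40.
Along x: (8993 + 10·x) / 40 = 256 (existing moment 8·361 + 1·93 + 9·182 + 4·438 + 4·247 + 1·458 + 3·392 = 8993) ⇒ x = (10240 − 8993) / 10 ≈ 124.70.

x ≈ 125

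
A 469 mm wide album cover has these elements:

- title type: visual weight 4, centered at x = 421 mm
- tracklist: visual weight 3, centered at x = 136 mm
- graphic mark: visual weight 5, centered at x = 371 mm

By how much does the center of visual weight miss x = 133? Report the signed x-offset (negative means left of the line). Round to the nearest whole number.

≈ 196 mm

Total weight = 4 + 3 + 5 = 12.
Σw·x = 4·421 + 3·136 + 5·371 = 3947, so x̄ = 3947/12 ≈ 328.92.
Offset from x = 133: 328.92 − 133 ≈ 195.92.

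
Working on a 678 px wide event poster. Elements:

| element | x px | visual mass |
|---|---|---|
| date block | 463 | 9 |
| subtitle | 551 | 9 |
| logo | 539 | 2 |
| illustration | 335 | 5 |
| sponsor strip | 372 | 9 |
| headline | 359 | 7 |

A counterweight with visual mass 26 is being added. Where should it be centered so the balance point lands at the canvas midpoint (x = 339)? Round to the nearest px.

After adding the counterweight, total weight = 9 + 9 + 2 + 5 + 9 + 7 + 26 = 67.
x: target moment 67×339 = 22713; current 9·463 + 9·551 + 2·539 + 5·335 + 9·372 + 7·359 = 17740; the counterweight supplies 4973, so x = 4973/26 ≈ 191.27.

x ≈ 191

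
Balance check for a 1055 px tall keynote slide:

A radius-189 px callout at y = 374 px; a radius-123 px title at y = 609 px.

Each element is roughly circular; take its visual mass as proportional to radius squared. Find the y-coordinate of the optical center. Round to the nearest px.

Weights ∝ r²: callout 189² = 35721, title 123² = 15129; Σw = 50850.
Σw·y = 35721·374 + 15129·609 = 22573215, so ȳ = 22573215/50850 ≈ 443.92.

y ≈ 444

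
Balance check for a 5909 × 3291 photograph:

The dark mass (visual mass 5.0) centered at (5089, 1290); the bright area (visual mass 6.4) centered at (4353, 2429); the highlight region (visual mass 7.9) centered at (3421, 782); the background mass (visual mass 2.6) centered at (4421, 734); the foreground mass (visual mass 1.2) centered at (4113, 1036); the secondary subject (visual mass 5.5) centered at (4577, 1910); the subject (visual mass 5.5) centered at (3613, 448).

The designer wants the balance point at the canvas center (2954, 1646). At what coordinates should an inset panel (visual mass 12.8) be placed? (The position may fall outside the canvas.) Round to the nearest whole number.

(-255, 2571)

New total weight: (5.0 + 6.4 + 7.9 + 2.6 + 1.2 + 5.5 + 5.5) + 12.8 = 46.9.
x: target moment 46.9×2954 = 138542.6; current 5.0·5089 + 6.4·4353 + 7.9·3421 + 2.6·4421 + 1.2·4113 + 5.5·4577 + 5.5·3613 = 141805.3; the inset panel supplies -3262.7, so x = -3262.7/12.8 ≈ -254.90.
y: target moment 46.9×1646 = 77197.4; current 5.0·1290 + 6.4·2429 + 7.9·782 + 2.6·734 + 1.2·1036 + 5.5·1910 + 5.5·448 = 44294.0; the inset panel supplies 32903.4, so y = 32903.4/12.8 ≈ 2570.58.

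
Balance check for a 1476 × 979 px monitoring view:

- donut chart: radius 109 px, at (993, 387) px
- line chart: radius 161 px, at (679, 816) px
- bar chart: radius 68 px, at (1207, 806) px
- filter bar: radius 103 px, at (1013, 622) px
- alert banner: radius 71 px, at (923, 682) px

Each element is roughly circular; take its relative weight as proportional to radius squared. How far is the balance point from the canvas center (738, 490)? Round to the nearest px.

r² weights: donut chart 109² = 11881, line chart 161² = 25921, bar chart 68² = 4624, filter bar 103² = 10609, alert banner 71² = 5041. Total = 58076.
Σw·x = 11881·993 + 25921·679 + 4624·1207 + 10609·1013 + 5041·923 = 50379120, so x̄ = 50379120/58076 ≈ 867.47.
Σw·y = 11881·387 + 25921·816 + 4624·806 + 10609·622 + 5041·682 = 39513187, so ȳ = 39513187/58076 ≈ 680.37.
Offset from (738, 490): Δx ≈ 129.47, Δy ≈ 190.37; distance = √(Δx² + Δy²) ≈ 230.22.

≈ 230 px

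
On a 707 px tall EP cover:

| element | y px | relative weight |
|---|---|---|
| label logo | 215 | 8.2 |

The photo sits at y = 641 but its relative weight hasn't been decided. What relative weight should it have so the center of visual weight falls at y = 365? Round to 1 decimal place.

The single fixed element contributes weight 8.2, moment 8.2·215 = 1763.0.
For the centroid to hit 365: (1763.0 + w·641) / (8.2 + w) = 365.
Solving: w = (365·8.2 − 1763.0) / (641 − 365) = 1230.0 / 276 ≈ 4.46.

w ≈ 4.5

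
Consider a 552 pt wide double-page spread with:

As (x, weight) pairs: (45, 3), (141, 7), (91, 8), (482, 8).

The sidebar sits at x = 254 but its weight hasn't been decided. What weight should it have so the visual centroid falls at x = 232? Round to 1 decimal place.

Fixed elements: Σw = 3 + 7 + 8 + 8 = 26, Σw·x = 3·45 + 7·141 + 8·91 + 8·482 = 5706.
For the centroid to hit 232: (5706 + w·254) / (26 + w) = 232.
Rearranging, w·(254 − 232) = 232·26 − 5706 = 326, so w ≈ 326/22 = 14.82.

w ≈ 14.8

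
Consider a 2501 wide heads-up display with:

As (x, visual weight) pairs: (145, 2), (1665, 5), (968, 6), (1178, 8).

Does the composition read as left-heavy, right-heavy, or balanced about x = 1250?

left-heavy

Total weight = 2 + 5 + 6 + 8 = 21.
x-moment: 2·145 + 5·1665 + 6·968 + 8·1178 = 23847; centroid 23847/21 ≈ 1135.57.
1135.6 lies left of the midline 1250, so the layout is left-heavy.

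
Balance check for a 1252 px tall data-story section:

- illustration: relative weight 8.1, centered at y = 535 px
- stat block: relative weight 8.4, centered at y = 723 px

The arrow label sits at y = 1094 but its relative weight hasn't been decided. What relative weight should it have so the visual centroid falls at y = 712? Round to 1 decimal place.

w ≈ 3.5

Fixed elements: Σw = 8.1 + 8.4 = 16.5, Σw·y = 8.1·535 + 8.4·723 = 10406.7.
For the centroid to hit 712: (10406.7 + w·1094) / (16.5 + w) = 712.
Solving: w = (712·16.5 − 10406.7) / (1094 − 712) = 1341.3 / 382 ≈ 3.51.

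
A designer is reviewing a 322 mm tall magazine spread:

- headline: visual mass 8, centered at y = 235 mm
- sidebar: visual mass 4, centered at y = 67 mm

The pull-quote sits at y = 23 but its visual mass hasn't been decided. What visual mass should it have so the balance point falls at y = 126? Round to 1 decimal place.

Existing Σw = 12 (8 + 4); existing moment 8·235 + 4·67 = 2148.
Set Σw·y/Σw = 126: (2148 + 23w) = 126·(12 + w).
So w = (126·12 − 2148)/(23 − 126) = -636/-103 ≈ 6.17.

w ≈ 6.2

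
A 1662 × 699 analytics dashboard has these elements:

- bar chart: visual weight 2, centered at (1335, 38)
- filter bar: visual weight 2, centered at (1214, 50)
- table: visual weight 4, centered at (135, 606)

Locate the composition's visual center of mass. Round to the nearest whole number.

(705, 325)

Weights sum to 2 + 2 + 4 = 8.
x: (2·1335 + 2·1214 + 4·135) / 8 = 5638 / 8 ≈ 704.75
y: (2·38 + 2·50 + 4·606) / 8 = 2600 / 8 ≈ 325.00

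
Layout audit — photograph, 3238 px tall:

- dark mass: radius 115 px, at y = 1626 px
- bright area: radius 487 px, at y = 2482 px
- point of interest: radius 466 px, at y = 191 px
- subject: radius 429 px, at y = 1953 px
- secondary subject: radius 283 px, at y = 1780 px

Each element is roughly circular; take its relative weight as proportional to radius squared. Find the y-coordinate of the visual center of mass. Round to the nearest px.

Weights ∝ r²: dark mass 115² = 13225, bright area 487² = 237169, point of interest 466² = 217156, subject 429² = 184041, secondary subject 283² = 80089; Σw = 731680.
y-moment: 13225·1626 + 237169·2482 + 217156·191 + 184041·1953 + 80089·1780 = 1153624597; centroid 1153624597/731680 ≈ 1576.68.

y ≈ 1577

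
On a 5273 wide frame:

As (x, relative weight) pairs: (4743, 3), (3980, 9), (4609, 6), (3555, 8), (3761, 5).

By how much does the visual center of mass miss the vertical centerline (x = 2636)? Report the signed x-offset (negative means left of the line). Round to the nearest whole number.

Total weight = 3 + 9 + 6 + 8 + 5 = 31.
x-moment: 3·4743 + 9·3980 + 6·4609 + 8·3555 + 5·3761 = 124948; centroid 124948/31 ≈ 4030.58.
Against x = 2636, that's 4030.58 − 2636 = 1394.58.

≈ 1395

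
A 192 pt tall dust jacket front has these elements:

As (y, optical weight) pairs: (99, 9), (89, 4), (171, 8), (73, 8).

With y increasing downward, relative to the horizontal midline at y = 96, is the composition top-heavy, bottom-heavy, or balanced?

bottom-heavy

Total weight = 9 + 4 + 8 + 8 = 29.
y: (9·99 + 4·89 + 8·171 + 8·73) / 29 = 3199 / 29 ≈ 110.31
110.3 vs midline 96 → bottom-heavy.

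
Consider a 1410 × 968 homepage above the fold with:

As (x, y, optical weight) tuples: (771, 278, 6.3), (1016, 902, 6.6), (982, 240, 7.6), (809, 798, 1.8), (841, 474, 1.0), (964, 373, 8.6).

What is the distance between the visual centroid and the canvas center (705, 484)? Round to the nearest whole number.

Total weight = 6.3 + 6.6 + 7.6 + 1.8 + 1.0 + 8.6 = 31.9.
x: (6.3·771 + 6.6·1016 + 7.6·982 + 1.8·809 + 1.0·841 + 8.6·964) / 31.9 = 29613.7 / 31.9 ≈ 928.33
y: (6.3·278 + 6.6·902 + 7.6·240 + 1.8·798 + 1.0·474 + 8.6·373) / 31.9 = 14646.8 / 31.9 ≈ 459.15
Offset from (705, 484): Δx ≈ 223.33, Δy ≈ -24.85; distance = √(Δx² + Δy²) ≈ 224.71.

≈ 225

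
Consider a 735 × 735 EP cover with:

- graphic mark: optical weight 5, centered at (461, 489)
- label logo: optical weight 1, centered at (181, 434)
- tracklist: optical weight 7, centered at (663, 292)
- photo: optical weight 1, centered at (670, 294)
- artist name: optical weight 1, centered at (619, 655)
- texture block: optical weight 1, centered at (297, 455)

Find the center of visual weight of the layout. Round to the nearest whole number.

Total weight = 5 + 1 + 7 + 1 + 1 + 1 = 16.
Σw·x = 8713; x̄ = 8713/16 ≈ 544.56.
Σw·y = 6327; ȳ = 6327/16 ≈ 395.44.

(545, 395)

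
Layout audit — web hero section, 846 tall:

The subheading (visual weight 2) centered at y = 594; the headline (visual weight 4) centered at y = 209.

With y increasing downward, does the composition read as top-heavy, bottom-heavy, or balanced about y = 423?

top-heavy

Σw = 2 + 4 = 6.
y: (2·594 + 4·209) / 6 = 2024 / 6 ≈ 337.33
Since 337.3 is above (smaller y than) 423, the composition reads top-heavy.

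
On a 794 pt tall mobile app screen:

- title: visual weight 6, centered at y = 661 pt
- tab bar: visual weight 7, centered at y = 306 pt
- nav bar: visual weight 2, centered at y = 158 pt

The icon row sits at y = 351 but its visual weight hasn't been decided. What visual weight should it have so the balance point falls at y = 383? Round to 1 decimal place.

Known weights sum to 6 + 7 + 2 = 15; their moment is 6·661 + 7·306 + 2·158 = 6424.
Set Σw·y/Σw = 383: (6424 + 351w) = 383·(15 + w).
So w = (383·15 − 6424)/(351 − 383) = -679/-32 ≈ 21.22.

w ≈ 21.2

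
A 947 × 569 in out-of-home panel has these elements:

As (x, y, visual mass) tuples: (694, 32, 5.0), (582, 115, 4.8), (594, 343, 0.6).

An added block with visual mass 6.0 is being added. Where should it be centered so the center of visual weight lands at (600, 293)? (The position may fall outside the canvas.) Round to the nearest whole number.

(537, 648)

New total weight: (5.0 + 4.8 + 0.6) + 6.0 = 16.4.
x: need Σw·x = 16.4·600 = 9840.0. Existing = 5.0·694 + 4.8·582 + 0.6·594 = 6620.0. Remainder 3220.0 / 6.0 ≈ 536.67.
y: need Σw·y = 16.4·293 = 4805.2. Existing = 5.0·32 + 4.8·115 + 0.6·343 = 917.8. Remainder 3887.4 / 6.0 ≈ 647.90.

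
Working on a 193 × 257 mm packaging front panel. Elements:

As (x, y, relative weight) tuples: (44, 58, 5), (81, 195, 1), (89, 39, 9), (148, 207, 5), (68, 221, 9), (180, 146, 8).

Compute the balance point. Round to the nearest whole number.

Weights sum to 5 + 1 + 9 + 5 + 9 + 8 = 37.
x: moment 3894 / weight 37 ≈ 105.24
Σw·y = 5028; ȳ = 5028/37 ≈ 135.89.

(105, 136)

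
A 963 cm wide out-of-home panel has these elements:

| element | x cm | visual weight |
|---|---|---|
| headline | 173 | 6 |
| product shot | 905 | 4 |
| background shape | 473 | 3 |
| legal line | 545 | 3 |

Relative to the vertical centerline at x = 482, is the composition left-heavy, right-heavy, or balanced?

Σw = 6 + 4 + 3 + 3 = 16.
x: (6·173 + 4·905 + 3·473 + 3·545) / 16 = 7712 / 16 ≈ 482.00
482.00 = 482 exactly: balanced.

balanced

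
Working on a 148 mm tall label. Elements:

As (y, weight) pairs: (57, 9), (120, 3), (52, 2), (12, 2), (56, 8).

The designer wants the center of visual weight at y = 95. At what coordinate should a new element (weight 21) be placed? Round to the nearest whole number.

y ≈ 135

New total weight: (9 + 3 + 2 + 2 + 8) + 21 = 45.
y: target moment 45×95 = 4275; current 9·57 + 3·120 + 2·52 + 2·12 + 8·56 = 1449; the new element supplies 2826, so y = 2826/21 ≈ 134.57.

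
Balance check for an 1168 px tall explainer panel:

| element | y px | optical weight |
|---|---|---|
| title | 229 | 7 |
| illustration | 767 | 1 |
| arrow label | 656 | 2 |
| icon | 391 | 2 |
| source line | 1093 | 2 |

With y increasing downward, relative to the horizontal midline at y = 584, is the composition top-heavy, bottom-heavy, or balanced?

Weights sum to 7 + 1 + 2 + 2 + 2 = 14.
Σw·y = 7·229 + 1·767 + 2·656 + 2·391 + 2·1093 = 6650, so ȳ = 6650/14 ≈ 475.00.
Since 475.0 is above (smaller y than) 584, the composition reads top-heavy.

top-heavy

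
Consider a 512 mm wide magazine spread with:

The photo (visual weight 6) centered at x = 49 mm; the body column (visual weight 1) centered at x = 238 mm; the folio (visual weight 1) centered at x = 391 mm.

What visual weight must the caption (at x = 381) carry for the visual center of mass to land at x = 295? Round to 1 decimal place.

Fixed elements: Σw = 6 + 1 + 1 = 8, Σw·x = 6·49 + 1·238 + 1·391 = 923.
Balance at x = 295 requires (923 + w·381) / (8 + w) = 295.
So w = (295·8 − 923)/(381 − 295) = 1437/86 ≈ 16.71.

w ≈ 16.7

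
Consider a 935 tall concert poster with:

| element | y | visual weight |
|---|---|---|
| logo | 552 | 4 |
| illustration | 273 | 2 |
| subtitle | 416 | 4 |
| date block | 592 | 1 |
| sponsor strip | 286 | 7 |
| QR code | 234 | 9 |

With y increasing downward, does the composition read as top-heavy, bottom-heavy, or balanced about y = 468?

top-heavy

Weights sum to 4 + 2 + 4 + 1 + 7 + 9 = 27.
Σw·y = 9118; ȳ = 9118/27 ≈ 337.70.
337.7 lies above (smaller y than) the midline 468, so the layout is top-heavy.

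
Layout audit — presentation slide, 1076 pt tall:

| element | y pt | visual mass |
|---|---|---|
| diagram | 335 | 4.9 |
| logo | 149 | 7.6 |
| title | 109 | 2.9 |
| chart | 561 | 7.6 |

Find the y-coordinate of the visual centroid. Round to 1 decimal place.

y ≈ 319.7

Weights sum to 4.9 + 7.6 + 2.9 + 7.6 = 23.0.
Σw·y = 4.9·335 + 7.6·149 + 2.9·109 + 7.6·561 = 7353.6, so ȳ = 7353.6/23.0 ≈ 319.72.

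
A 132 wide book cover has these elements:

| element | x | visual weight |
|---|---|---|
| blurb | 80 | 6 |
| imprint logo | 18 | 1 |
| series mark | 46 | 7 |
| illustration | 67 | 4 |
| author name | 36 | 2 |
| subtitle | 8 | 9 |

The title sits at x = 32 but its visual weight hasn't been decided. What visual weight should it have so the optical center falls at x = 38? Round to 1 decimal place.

Known weights sum to 6 + 1 + 7 + 4 + 2 + 9 = 29; their moment is 6·80 + 1·18 + 7·46 + 4·67 + 2·36 + 9·8 = 1232.
For the centroid to hit 38: (1232 + w·32) / (29 + w) = 38.
Solving: w = (38·29 − 1232) / (32 − 38) = -130 / -6 ≈ 21.67.

w ≈ 21.7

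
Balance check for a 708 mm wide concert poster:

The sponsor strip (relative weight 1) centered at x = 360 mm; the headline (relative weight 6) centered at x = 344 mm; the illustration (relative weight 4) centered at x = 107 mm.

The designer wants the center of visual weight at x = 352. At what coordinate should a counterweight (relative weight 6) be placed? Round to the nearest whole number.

x ≈ 522

New total weight: (1 + 6 + 4) + 6 = 17.
x: need Σw·x = 17·352 = 5984. Existing = 1·360 + 6·344 + 4·107 = 2852. Remainder 3132 / 6 ≈ 522.00.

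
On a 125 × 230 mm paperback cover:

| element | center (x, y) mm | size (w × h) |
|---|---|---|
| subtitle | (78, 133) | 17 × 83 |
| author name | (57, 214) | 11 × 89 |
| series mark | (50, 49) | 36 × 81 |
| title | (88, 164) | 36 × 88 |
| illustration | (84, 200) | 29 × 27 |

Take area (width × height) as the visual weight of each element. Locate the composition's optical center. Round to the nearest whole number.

Areas → weights: subtitle 17·83 = 1411, author name 11·89 = 979, series mark 36·81 = 2916, title 36·88 = 3168, illustration 29·27 = 783; Σw = 9257.
Σw·x = 1411·78 + 979·57 + 2916·50 + 3168·88 + 783·84 = 656217, so x̄ = 656217/9257 ≈ 70.89.
Σw·y = 1411·133 + 979·214 + 2916·49 + 3168·164 + 783·200 = 1216205, so ȳ = 1216205/9257 ≈ 131.38.

(71, 131)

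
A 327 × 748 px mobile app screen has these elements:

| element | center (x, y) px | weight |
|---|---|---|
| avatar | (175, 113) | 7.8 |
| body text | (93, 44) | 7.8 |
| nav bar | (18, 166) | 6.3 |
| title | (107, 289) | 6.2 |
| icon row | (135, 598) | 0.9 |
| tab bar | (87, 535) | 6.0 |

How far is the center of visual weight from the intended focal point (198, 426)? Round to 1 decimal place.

Σw = 7.8 + 7.8 + 6.3 + 6.2 + 0.9 + 6.0 = 35.0.
Σw·x = 3510.7; x̄ = 3510.7/35.0 ≈ 100.31.
y: moment 7810.4 / weight 35.0 ≈ 223.15
Offset from (198, 426): Δx ≈ -97.69, Δy ≈ -202.85; distance = √(Δx² + Δy²) ≈ 225.15.

≈ 225.1 px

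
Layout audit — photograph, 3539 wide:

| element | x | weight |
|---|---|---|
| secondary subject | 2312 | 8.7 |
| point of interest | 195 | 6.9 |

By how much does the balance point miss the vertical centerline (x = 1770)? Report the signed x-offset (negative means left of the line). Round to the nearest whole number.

Total weight = 8.7 + 6.9 = 15.6.
x-moment: 8.7·2312 + 6.9·195 = 21459.9; centroid 21459.9/15.6 ≈ 1375.63.
Against x = 1770, that's 1375.63 − 1770 = -394.37.

≈ -394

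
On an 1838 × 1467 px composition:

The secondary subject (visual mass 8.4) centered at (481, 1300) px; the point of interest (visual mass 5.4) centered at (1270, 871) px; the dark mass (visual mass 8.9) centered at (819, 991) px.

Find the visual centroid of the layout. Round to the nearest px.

Σw = 8.4 + 5.4 + 8.9 = 22.7.
x-moment: 8.4·481 + 5.4·1270 + 8.9·819 = 18187.5; centroid 18187.5/22.7 ≈ 801.21.
y-moment: 8.4·1300 + 5.4·871 + 8.9·991 = 24443.3; centroid 24443.3/22.7 ≈ 1076.80.

(801, 1077)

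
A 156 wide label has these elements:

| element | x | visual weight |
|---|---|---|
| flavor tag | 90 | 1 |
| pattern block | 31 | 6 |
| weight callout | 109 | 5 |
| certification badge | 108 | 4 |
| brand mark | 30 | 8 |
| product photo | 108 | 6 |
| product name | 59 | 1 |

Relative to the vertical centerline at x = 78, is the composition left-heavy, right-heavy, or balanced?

Total weight = 1 + 6 + 5 + 4 + 8 + 6 + 1 = 31.
Σw·x = 2200; x̄ = 2200/31 ≈ 70.97.
71.0 lies left of the midline 78, so the layout is left-heavy.

left-heavy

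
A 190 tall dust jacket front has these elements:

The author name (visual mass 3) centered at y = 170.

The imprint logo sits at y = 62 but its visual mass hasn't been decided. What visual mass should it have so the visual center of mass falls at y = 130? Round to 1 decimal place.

w ≈ 1.8

The single fixed element contributes weight 3, moment 3·170 = 510.
Set Σw·y/Σw = 130: (510 + 62w) = 130·(3 + w).
So w = (130·3 − 510)/(62 − 130) = -120/-68 ≈ 1.76.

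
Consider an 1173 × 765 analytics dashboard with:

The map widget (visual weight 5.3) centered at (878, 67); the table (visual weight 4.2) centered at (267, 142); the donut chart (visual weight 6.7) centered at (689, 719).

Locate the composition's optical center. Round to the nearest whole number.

Σw = 5.3 + 4.2 + 6.7 = 16.2.
x: (5.3·878 + 4.2·267 + 6.7·689) / 16.2 = 10391.1 / 16.2 ≈ 641.43
y: (5.3·67 + 4.2·142 + 6.7·719) / 16.2 = 5768.8 / 16.2 ≈ 356.10

(641, 356)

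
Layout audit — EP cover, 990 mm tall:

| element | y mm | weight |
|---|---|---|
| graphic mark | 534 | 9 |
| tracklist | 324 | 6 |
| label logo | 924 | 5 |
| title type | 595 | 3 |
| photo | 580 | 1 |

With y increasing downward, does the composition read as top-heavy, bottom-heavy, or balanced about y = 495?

bottom-heavy

Σw = 9 + 6 + 5 + 3 + 1 = 24.
y-moment: 9·534 + 6·324 + 5·924 + 3·595 + 1·580 = 13735; centroid 13735/24 ≈ 572.29.
572.3 lies below (larger y than) the midline 495, so the layout is bottom-heavy.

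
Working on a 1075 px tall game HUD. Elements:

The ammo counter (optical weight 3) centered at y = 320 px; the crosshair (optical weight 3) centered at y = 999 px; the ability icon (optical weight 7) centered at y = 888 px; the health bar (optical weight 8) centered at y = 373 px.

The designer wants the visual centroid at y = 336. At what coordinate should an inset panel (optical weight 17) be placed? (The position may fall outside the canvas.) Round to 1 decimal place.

y ≈ -22.9

After adding the inset panel, total weight = 3 + 3 + 7 + 8 + 17 = 38.
y: need Σw·y = 38·336 = 12768. Existing = 3·320 + 3·999 + 7·888 + 8·373 = 13157. Remainder -389 / 17 ≈ -22.88.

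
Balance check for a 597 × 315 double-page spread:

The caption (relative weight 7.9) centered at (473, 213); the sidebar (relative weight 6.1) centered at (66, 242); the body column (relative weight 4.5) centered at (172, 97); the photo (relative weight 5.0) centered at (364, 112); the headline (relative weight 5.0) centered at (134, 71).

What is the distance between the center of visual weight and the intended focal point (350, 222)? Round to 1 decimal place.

≈ 110.5

Total weight = 7.9 + 6.1 + 4.5 + 5.0 + 5.0 = 28.5.
Σw·x = 7.9·473 + 6.1·66 + 4.5·172 + 5.0·364 + 5.0·134 = 7403.3, so x̄ = 7403.3/28.5 ≈ 259.76.
Σw·y = 7.9·213 + 6.1·242 + 4.5·97 + 5.0·112 + 5.0·71 = 4510.4, so ȳ = 4510.4/28.5 ≈ 158.26.
From (350, 222): dx = -90.24, dy = -63.74, so the distance is √(dx²+dy²) ≈ 110.48.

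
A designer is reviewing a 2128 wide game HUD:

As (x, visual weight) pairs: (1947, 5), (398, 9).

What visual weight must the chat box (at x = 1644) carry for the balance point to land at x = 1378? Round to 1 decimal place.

Fixed elements: Σw = 5 + 9 = 14, Σw·x = 5·1947 + 9·398 = 13317.
Balance at x = 1378 requires (13317 + w·1644) / (14 + w) = 1378.
Rearranging, w·(1644 − 1378) = 1378·14 − 13317 = 5975, so w ≈ 5975/266 = 22.46.

w ≈ 22.5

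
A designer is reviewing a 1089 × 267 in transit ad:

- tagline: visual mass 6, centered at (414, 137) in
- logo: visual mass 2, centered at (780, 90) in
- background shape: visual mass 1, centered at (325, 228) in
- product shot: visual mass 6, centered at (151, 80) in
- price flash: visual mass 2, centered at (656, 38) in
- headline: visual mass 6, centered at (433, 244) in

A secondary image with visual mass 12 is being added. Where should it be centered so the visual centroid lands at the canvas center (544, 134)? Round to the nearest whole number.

(821, 120)

After adding the secondary image, total weight = 6 + 2 + 1 + 6 + 2 + 6 + 12 = 35.
Along x: (9185 + 12·x) / 35 = 544 (existing moment 6·414 + 2·780 + 1·325 + 6·151 + 2·656 + 6·433 = 9185) ⇒ x = (19040 − 9185) / 12 ≈ 821.25.
Along y: (3250 + 12·y) / 35 = 134 (existing moment 6·137 + 2·90 + 1·228 + 6·80 + 2·38 + 6·244 = 3250) ⇒ y = (4690 − 3250) / 12 ≈ 120.00.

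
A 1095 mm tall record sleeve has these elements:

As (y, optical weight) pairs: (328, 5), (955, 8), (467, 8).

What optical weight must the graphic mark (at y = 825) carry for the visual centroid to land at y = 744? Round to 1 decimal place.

w ≈ 32.2

Known weights sum to 5 + 8 + 8 = 21; their moment is 5·328 + 8·955 + 8·467 = 13016.
Balance at y = 744 requires (13016 + w·825) / (21 + w) = 744.
Rearranging, w·(825 − 744) = 744·21 − 13016 = 2608, so w ≈ 2608/81 = 32.20.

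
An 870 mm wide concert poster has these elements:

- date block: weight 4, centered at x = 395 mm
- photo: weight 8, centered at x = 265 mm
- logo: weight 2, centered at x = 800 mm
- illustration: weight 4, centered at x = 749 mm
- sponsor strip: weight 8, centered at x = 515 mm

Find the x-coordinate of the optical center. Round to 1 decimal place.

x ≈ 477.5

Total weight = 4 + 8 + 2 + 4 + 8 = 26.
x: (4·395 + 8·265 + 2·800 + 4·749 + 8·515) / 26 = 12416 / 26 ≈ 477.54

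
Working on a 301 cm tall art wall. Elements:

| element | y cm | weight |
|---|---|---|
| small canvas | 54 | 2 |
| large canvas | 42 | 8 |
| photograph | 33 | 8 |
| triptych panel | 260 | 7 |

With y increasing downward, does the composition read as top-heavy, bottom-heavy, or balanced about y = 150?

Total weight = 2 + 8 + 8 + 7 = 25.
y-moment: 2·54 + 8·42 + 8·33 + 7·260 = 2528; centroid 2528/25 ≈ 101.12.
101.1 vs midline 150 → top-heavy.

top-heavy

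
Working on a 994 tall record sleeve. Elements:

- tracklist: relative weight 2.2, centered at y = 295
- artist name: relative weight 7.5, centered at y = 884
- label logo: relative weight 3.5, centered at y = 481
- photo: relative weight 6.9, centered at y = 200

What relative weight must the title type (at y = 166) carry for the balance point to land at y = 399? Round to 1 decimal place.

w ≈ 10.0

Existing Σw = 20.1 (2.2 + 7.5 + 3.5 + 6.9); existing moment 2.2·295 + 7.5·884 + 3.5·481 + 6.9·200 = 10342.5.
Balance at y = 399 requires (10342.5 + w·166) / (20.1 + w) = 399.
Rearranging, w·(166 − 399) = 399·20.1 − 10342.5 = -2322.6, so w ≈ -2322.6/-233 = 9.97.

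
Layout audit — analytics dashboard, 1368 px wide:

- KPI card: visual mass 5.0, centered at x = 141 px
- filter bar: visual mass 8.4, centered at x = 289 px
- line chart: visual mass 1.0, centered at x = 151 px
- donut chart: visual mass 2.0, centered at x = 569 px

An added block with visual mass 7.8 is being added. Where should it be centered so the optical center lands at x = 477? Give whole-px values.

New total weight: (5.0 + 8.4 + 1.0 + 2.0) + 7.8 = 24.2.
x: need Σw·x = 24.2·477 = 11543.4. Existing = 5.0·141 + 8.4·289 + 1.0·151 + 2.0·569 = 4421.6. Remainder 7121.8 / 7.8 ≈ 913.05.

x ≈ 913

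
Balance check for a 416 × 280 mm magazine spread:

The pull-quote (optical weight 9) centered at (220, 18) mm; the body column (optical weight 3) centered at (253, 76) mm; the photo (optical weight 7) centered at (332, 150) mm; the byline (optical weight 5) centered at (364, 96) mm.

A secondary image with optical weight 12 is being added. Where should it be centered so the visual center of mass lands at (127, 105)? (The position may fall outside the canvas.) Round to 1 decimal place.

(-192.6, 155.0)

New total weight: (9 + 3 + 7 + 5) + 12 = 36.
x: target moment 36×127 = 4572; current 9·220 + 3·253 + 7·332 + 5·364 = 6883; the secondary image supplies -2311, so x = -2311/12 ≈ -192.58.
y: target moment 36×105 = 3780; current 9·18 + 3·76 + 7·150 + 5·96 = 1920; the secondary image supplies 1860, so y = 1860/12 ≈ 155.00.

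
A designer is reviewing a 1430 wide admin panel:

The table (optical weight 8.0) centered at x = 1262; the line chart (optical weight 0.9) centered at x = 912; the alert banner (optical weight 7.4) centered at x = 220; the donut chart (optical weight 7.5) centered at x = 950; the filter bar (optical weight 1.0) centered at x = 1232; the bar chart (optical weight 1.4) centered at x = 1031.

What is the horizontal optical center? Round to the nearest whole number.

x ≈ 853

Total weight = 8.0 + 0.9 + 7.4 + 7.5 + 1.0 + 1.4 = 26.2.
x: (8.0·1262 + 0.9·912 + 7.4·220 + 7.5·950 + 1.0·1232 + 1.4·1031) / 26.2 = 22345.2 / 26.2 ≈ 852.87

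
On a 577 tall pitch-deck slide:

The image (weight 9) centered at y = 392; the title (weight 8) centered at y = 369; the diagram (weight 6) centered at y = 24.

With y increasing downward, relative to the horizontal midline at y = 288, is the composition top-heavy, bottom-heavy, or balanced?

Total weight = 9 + 8 + 6 = 23.
Σw·y = 9·392 + 8·369 + 6·24 = 6624, so ȳ = 6624/23 ≈ 288.00.
The centroid 288.00 matches the midline at 288, so the layout is balanced.

balanced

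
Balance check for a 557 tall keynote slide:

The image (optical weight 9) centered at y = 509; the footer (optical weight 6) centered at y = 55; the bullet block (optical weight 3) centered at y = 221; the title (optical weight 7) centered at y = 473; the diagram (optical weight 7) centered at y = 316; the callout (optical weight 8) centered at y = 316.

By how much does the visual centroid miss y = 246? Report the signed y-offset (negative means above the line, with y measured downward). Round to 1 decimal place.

Total weight = 9 + 6 + 3 + 7 + 7 + 8 = 40.
Σw·y = 13625; ȳ = 13625/40 ≈ 340.62.
Against y = 246, that's 340.62 − 246 = 94.62.

≈ 94.6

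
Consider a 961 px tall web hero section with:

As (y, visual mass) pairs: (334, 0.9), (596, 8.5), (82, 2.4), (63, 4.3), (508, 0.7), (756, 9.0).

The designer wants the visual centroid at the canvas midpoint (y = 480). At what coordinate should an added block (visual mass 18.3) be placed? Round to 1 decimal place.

y ≈ 446.7

New total weight: (0.9 + 8.5 + 2.4 + 4.3 + 0.7 + 9.0) + 18.3 = 44.1.
Along y: (12993.9 + 18.3·y) / 44.1 = 480 (existing moment 0.9·334 + 8.5·596 + 2.4·82 + 4.3·63 + 0.7·508 + 9.0·756 = 12993.9) ⇒ y = (21168.0 − 12993.9) / 18.3 ≈ 446.67.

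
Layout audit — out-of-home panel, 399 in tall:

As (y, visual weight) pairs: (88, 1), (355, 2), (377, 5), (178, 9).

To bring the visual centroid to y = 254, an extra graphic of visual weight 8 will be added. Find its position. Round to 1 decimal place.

After adding the extra graphic, total weight = 1 + 2 + 5 + 9 + 8 = 25.
Along y: (4285 + 8·y) / 25 = 254 (existing moment 1·88 + 2·355 + 5·377 + 9·178 = 4285) ⇒ y = (6350 − 4285) / 8 ≈ 258.12.

y ≈ 258.1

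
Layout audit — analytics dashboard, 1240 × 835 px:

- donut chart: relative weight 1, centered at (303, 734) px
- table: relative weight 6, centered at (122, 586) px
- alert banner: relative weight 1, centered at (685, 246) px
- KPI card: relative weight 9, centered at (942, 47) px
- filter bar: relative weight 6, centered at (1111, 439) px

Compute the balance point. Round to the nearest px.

(733, 328)

Weights sum to 1 + 6 + 1 + 9 + 6 = 23.
Σw·x = 1·303 + 6·122 + 1·685 + 9·942 + 6·1111 = 16864, so x̄ = 16864/23 ≈ 733.22.
Σw·y = 1·734 + 6·586 + 1·246 + 9·47 + 6·439 = 7553, so ȳ = 7553/23 ≈ 328.39.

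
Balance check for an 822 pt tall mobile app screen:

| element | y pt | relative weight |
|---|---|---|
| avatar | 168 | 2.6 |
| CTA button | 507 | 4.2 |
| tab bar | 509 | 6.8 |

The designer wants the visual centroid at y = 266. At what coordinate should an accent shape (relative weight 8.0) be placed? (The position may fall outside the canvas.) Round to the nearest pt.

New total weight: (2.6 + 4.2 + 6.8) + 8.0 = 21.6.
y: target moment 21.6×266 = 5745.6; current 2.6·168 + 4.2·507 + 6.8·509 = 6027.4; the accent shape supplies -281.8, so y = -281.8/8.0 ≈ -35.22.

y ≈ -35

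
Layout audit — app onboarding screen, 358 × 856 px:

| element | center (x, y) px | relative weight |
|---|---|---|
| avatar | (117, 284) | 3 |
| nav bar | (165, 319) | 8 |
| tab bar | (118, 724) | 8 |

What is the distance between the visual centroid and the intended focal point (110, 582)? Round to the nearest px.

≈ 102 px

Weights sum to 3 + 8 + 8 = 19.
Σw·x = 3·117 + 8·165 + 8·118 = 2615, so x̄ = 2615/19 ≈ 137.63.
Σw·y = 3·284 + 8·319 + 8·724 = 9196, so ȳ = 9196/19 ≈ 484.00.
From (110, 582): dx = 27.63, dy = -98.00, so the distance is √(dx²+dy²) ≈ 101.82.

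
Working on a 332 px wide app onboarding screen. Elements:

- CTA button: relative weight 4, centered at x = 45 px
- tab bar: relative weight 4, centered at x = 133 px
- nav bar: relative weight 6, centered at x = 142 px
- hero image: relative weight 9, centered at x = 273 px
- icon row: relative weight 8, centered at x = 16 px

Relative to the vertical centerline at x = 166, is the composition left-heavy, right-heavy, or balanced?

left-heavy

Weights sum to 4 + 4 + 6 + 9 + 8 = 31.
x: (4·45 + 4·133 + 6·142 + 9·273 + 8·16) / 31 = 4149 / 31 ≈ 133.84
133.8 lies left of the midline 166, so the layout is left-heavy.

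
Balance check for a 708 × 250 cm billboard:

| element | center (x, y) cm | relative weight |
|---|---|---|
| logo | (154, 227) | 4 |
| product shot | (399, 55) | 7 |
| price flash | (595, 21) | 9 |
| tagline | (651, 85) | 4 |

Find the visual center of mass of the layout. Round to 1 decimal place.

(473.7, 75.9)

Σw = 4 + 7 + 9 + 4 = 24.
x-moment: 4·154 + 7·399 + 9·595 + 4·651 = 11368; centroid 11368/24 ≈ 473.67.
y-moment: 4·227 + 7·55 + 9·21 + 4·85 = 1822; centroid 1822/24 ≈ 75.92.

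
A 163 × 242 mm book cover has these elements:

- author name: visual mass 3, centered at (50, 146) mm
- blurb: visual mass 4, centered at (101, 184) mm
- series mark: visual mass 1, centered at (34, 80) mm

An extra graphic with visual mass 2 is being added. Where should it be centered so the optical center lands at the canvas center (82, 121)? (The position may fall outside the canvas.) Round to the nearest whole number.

(116, -22)

With the extra graphic, Σw becomes 3 + 4 + 1 + 2 = 10.
x: target moment 10×82 = 820; current 3·50 + 4·101 + 1·34 = 588; the extra graphic supplies 232, so x = 232/2 ≈ 116.00.
y: target moment 10×121 = 1210; current 3·146 + 4·184 + 1·80 = 1254; the extra graphic supplies -44, so y = -44/2 ≈ -22.00.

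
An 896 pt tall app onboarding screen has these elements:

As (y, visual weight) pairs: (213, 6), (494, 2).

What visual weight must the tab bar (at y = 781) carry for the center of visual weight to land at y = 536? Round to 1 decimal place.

Known weights sum to 6 + 2 = 8; their moment is 6·213 + 2·494 = 2266.
For the centroid to hit 536: (2266 + w·781) / (8 + w) = 536.
So w = (536·8 − 2266)/(781 − 536) = 2022/245 ≈ 8.25.

w ≈ 8.3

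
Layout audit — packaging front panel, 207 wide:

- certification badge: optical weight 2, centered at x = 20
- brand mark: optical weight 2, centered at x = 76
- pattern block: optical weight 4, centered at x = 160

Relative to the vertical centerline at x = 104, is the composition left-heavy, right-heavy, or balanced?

balanced

Weights sum to 2 + 2 + 4 = 8.
x-moment: 2·20 + 2·76 + 4·160 = 832; centroid 832/8 ≈ 104.00.
104.00 = 104 exactly: balanced.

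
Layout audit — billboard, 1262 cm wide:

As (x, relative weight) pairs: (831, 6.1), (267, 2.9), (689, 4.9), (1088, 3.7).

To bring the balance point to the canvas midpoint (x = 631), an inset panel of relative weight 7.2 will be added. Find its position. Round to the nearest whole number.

With the inset panel, Σw becomes 6.1 + 2.9 + 4.9 + 3.7 + 7.2 = 24.8.
x: target moment 24.8×631 = 15648.8; current 6.1·831 + 2.9·267 + 4.9·689 + 3.7·1088 = 13245.1; the inset panel supplies 2403.7, so x = 2403.7/7.2 ≈ 333.85.

x ≈ 334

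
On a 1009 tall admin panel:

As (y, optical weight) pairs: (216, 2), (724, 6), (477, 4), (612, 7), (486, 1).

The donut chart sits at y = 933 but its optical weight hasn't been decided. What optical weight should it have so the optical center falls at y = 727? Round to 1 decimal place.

Known weights sum to 2 + 6 + 4 + 7 + 1 = 20; their moment is 2·216 + 6·724 + 4·477 + 7·612 + 1·486 = 11454.
Set Σw·y/Σw = 727: (11454 + 933w) = 727·(20 + w).
Rearranging, w·(933 − 727) = 727·20 − 11454 = 3086, so w ≈ 3086/206 = 14.98.

w ≈ 15.0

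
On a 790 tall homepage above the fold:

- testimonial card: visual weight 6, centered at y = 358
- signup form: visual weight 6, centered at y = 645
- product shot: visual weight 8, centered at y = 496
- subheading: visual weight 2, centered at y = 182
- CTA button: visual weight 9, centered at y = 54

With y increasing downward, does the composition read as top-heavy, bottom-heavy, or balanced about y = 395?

top-heavy

Total weight = 6 + 6 + 8 + 2 + 9 = 31.
y-moment: 6·358 + 6·645 + 8·496 + 2·182 + 9·54 = 10836; centroid 10836/31 ≈ 349.55.
349.5 lies above (smaller y than) the midline 395, so the layout is top-heavy.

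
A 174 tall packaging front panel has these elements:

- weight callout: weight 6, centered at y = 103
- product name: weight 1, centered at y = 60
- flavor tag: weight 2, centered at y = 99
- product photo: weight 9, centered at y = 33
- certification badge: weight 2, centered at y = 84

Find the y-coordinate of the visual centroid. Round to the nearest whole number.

y ≈ 67

Total weight = 6 + 1 + 2 + 9 + 2 = 20.
y-moment: 6·103 + 1·60 + 2·99 + 9·33 + 2·84 = 1341; centroid 1341/20 ≈ 67.05.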